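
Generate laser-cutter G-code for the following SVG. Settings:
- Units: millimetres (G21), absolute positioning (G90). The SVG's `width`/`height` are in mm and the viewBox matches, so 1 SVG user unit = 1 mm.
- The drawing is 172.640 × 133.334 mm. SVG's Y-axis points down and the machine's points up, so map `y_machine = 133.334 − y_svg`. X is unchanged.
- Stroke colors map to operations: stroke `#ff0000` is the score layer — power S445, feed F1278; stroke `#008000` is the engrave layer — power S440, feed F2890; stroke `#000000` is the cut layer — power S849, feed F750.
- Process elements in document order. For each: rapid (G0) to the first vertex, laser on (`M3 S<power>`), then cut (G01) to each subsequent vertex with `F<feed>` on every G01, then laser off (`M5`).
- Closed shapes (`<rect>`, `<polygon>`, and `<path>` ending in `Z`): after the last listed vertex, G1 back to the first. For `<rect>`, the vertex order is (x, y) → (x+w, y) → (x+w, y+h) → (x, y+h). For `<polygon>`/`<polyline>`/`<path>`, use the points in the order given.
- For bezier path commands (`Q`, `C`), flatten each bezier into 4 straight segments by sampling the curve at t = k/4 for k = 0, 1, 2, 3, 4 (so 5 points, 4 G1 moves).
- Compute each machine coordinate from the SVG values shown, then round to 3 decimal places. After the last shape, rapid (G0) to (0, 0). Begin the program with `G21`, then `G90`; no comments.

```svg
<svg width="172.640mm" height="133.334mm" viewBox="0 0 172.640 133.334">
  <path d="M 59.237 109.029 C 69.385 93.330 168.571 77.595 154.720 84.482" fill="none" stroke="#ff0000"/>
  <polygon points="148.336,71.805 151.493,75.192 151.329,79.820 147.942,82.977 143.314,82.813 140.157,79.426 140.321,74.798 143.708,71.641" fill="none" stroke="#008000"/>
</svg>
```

G21
G90
G0 X59.237 Y24.305
M3 S445
G01 X80.385 Y35.732 F1278
G01 X115.978 Y45.048 F1278
G01 X147.071 Y50.130 F1278
G01 X154.720 Y48.852 F1278
M5
G0 X148.336 Y61.529
M3 S440
G01 X151.493 Y58.142 F2890
G01 X151.329 Y53.514 F2890
G01 X147.942 Y50.357 F2890
G01 X143.314 Y50.521 F2890
G01 X140.157 Y53.908 F2890
G01 X140.321 Y58.536 F2890
G01 X143.708 Y61.693 F2890
G01 X148.336 Y61.529 F2890
M5
G0 X0.000 Y0.000

Since the viewBox matches the mm dimensions, user units are millimetres directly. The only transform is the Y-flip y_m = 133.334 − y_svg.

Shape 1 is a cubic bezier drawn with `<path>`. Its stroke #ff0000 means score at S445, F1278. After flipping Y the toolpath is (59.237,24.305) → (80.385,35.732) → (115.978,45.048) → (147.071,50.130) → (154.720,48.852).

Shape 2 is a regular polygon drawn with `<polygon>`. Its stroke #008000 means engrave at S440, F2890. After flipping Y the toolpath is (148.336,61.529) → (151.493,58.142) → (151.329,53.514) → (147.942,50.357) → (143.314,50.521) → (140.157,53.908) → (140.321,58.536) → (143.708,61.693) → (148.336,61.529), returning to the start.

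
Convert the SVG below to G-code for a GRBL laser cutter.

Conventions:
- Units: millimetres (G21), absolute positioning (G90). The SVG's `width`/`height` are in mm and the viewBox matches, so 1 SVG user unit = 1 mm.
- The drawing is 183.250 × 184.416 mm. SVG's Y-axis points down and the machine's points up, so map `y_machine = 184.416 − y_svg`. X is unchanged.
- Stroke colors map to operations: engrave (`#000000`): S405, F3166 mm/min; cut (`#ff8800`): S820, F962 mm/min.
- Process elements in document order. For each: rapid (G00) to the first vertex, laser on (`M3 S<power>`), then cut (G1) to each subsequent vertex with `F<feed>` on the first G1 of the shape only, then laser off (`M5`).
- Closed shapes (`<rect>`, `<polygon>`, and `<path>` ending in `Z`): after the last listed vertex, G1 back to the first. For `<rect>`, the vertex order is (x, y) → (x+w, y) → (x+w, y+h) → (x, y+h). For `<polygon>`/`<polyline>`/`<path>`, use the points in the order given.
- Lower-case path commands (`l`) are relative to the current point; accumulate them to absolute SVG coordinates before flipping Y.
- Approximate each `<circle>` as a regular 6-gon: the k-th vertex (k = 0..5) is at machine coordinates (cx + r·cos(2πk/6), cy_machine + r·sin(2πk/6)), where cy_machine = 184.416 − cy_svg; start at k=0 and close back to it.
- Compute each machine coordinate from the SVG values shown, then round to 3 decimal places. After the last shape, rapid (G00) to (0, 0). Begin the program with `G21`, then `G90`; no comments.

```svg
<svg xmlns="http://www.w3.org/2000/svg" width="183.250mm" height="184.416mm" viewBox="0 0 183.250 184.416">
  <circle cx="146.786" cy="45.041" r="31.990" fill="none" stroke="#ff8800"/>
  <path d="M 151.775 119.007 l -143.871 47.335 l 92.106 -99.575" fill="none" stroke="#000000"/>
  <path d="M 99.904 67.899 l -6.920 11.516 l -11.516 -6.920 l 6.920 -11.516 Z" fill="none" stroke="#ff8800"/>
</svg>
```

G21
G90
G00 X178.776 Y139.375
M3 S820
G1 X162.781 Y167.079 F962
G1 X130.791 Y167.079
G1 X114.796 Y139.375
G1 X130.791 Y111.671
G1 X162.781 Y111.671
G1 X178.776 Y139.375
M5
G00 X151.775 Y65.409
M3 S405
G1 X7.904 Y18.074 F3166
G1 X100.010 Y117.649
M5
G00 X99.904 Y116.517
M3 S820
G1 X92.984 Y105.001 F962
G1 X81.468 Y111.921
G1 X88.388 Y123.437
G1 X99.904 Y116.517
M5
G00 X0.000 Y0.000

viewBox `0 0 183.250 184.416` with mm width/height → 1 unit = 1 mm. Flip: y_m = 184.416 − y_svg.

**Shape 1** — `<circle>` circle, stroke `#ff8800` → cut (S820, F962). Machine vertices: (178.776,139.375) → (162.781,167.079) → (130.791,167.079) → (114.796,139.375) → (130.791,111.671) → (162.781,111.671) → (178.776,139.375). Closed: final G1 returns to the first vertex.

**Shape 2** — `<path>` open polyline, stroke `#000000` → engrave (S405, F3166). Machine vertices: (151.775,65.409) → (7.904,18.074) → (100.010,117.649). Open path.

**Shape 3** — `<path>` regular polygon, stroke `#ff8800` → cut (S820, F962). Machine vertices: (99.904,116.517) → (92.984,105.001) → (81.468,111.921) → (88.388,123.437) → (99.904,116.517). Closed: final G1 returns to the first vertex.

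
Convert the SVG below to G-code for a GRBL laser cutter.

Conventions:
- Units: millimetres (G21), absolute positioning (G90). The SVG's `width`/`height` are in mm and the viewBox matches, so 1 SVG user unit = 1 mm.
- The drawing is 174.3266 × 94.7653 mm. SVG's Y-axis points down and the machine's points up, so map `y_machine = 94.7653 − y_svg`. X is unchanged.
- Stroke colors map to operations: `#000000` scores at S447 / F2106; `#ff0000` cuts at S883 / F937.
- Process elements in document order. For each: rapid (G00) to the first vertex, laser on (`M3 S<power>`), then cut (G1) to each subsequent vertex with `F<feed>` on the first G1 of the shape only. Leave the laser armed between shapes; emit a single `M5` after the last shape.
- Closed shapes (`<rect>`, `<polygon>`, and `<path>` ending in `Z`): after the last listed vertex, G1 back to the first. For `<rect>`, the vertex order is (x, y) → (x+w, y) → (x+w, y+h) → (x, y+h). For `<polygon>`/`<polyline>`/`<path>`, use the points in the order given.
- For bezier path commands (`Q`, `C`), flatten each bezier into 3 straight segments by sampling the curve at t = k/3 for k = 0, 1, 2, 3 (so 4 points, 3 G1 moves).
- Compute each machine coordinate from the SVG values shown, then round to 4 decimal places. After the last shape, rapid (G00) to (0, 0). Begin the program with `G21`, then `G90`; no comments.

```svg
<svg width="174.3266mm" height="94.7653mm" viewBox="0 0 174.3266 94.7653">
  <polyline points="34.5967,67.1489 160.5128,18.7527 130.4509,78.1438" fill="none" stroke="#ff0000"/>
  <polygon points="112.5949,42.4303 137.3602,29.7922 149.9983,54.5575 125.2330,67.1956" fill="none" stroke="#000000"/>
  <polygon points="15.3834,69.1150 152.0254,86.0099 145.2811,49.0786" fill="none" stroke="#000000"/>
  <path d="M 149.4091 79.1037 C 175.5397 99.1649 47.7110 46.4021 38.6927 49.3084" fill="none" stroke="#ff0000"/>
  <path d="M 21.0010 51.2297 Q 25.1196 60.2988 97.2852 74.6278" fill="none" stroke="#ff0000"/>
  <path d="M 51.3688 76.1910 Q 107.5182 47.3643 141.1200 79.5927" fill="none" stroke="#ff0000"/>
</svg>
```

G21
G90
G00 X34.5967 Y27.6164
M3 S883
G1 X160.5128 Y76.0126 F937
G1 X130.4509 Y16.6215
G00 X112.5949 Y52.3350
M3 S447
G1 X137.3602 Y64.9731 F2106
G1 X149.9983 Y40.2078
G1 X125.2330 Y27.5697
G1 X112.5949 Y52.3350
G00 X15.3834 Y25.6503
M3 S447
G1 X152.0254 Y8.7554 F2106
G1 X145.2811 Y45.6867
G1 X15.3834 Y25.6503
G00 X149.4091 Y15.6616
M3 S883
G1 X134.3225 Y15.1161 F937
G1 X77.2119 Y34.5658
G1 X38.6927 Y45.4569
G00 X21.0010 Y43.5356
M3 S883
G1 X31.3075 Y36.9051 F937
G1 X56.7356 Y29.1057
G1 X97.2852 Y20.1375
G00 X51.3688 Y18.5743
M3 S883
G1 X86.2964 Y31.0082 F937
G1 X116.2135 Y29.8743
G1 X141.1200 Y15.1726
M5
G00 X0.0000 Y0.0000

Since the viewBox matches the mm dimensions, user units are millimetres directly. The only transform is the Y-flip y_m = 94.7653 − y_svg.

Shape 1 is a open polyline drawn with `<polyline>`. Its stroke #ff0000 means cut at S883, F937. After flipping Y the toolpath is (34.5967,27.6164) → (160.5128,76.0126) → (130.4509,16.6215).

Shape 2 is a regular polygon drawn with `<polygon>`. Its stroke #000000 means score at S447, F2106. After flipping Y the toolpath is (112.5949,52.3350) → (137.3602,64.9731) → (149.9983,40.2078) → (125.2330,27.5697) → (112.5949,52.3350), returning to the start.

Shape 3 is a closed polygon drawn with `<polygon>`. Its stroke #000000 means score at S447, F2106. After flipping Y the toolpath is (15.3834,25.6503) → (152.0254,8.7554) → (145.2811,45.6867) → (15.3834,25.6503), returning to the start.

Shape 4 is a cubic bezier drawn with `<path>`. Its stroke #ff0000 means cut at S883, F937. After flipping Y the toolpath is (149.4091,15.6616) → (134.3225,15.1161) → (77.2119,34.5658) → (38.6927,45.4569).

Shape 5 is a quadratic bezier drawn with `<path>`. Its stroke #ff0000 means cut at S883, F937. After flipping Y the toolpath is (21.0010,43.5356) → (31.3075,36.9051) → (56.7356,29.1057) → (97.2852,20.1375).

Shape 6 is a quadratic bezier drawn with `<path>`. Its stroke #ff0000 means cut at S883, F937. After flipping Y the toolpath is (51.3688,18.5743) → (86.2964,31.0082) → (116.2135,29.8743) → (141.1200,15.1726).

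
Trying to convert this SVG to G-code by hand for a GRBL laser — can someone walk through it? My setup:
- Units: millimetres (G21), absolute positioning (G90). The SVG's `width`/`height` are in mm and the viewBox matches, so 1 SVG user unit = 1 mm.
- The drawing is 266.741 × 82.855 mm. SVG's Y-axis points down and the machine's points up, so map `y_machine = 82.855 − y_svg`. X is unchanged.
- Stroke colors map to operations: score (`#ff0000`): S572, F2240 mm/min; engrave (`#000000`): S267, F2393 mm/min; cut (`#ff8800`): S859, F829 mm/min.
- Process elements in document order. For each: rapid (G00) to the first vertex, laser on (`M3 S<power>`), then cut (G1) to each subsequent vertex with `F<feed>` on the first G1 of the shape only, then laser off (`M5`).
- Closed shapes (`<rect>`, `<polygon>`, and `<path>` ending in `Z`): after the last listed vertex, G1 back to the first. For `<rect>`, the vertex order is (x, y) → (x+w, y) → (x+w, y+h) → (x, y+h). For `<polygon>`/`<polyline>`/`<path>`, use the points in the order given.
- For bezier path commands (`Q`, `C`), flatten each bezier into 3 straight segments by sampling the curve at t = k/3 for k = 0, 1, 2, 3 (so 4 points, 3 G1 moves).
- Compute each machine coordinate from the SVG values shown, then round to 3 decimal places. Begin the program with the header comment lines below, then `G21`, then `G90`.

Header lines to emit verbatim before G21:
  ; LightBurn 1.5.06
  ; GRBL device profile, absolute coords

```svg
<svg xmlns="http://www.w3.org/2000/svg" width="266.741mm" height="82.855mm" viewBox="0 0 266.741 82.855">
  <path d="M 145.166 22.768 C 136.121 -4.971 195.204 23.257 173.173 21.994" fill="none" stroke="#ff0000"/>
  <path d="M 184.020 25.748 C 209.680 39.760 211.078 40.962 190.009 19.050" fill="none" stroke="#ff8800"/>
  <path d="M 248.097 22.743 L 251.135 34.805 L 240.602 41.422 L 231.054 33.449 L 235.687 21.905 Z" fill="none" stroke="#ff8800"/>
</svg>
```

; LightBurn 1.5.06
; GRBL device profile, absolute coords
G21
G90
G00 X145.166 Y60.087
M3 S572
G1 X153.303 Y72.335 F2240
G1 X173.693 Y66.263
G1 X173.173 Y60.861
M5
G00 X184.020 Y57.107
M3 S859
G1 X201.659 Y47.747 F829
G1 X203.523 Y49.216
G1 X190.009 Y63.805
M5
G00 X248.097 Y60.112
M3 S859
G1 X251.135 Y48.050 F829
G1 X240.602 Y41.433
G1 X231.054 Y49.406
G1 X235.687 Y60.950
G1 X248.097 Y60.112
M5

viewBox `0 0 266.741 82.855` with mm width/height → 1 unit = 1 mm. Flip: y_m = 82.855 − y_svg.

**Shape 1** — `<path>` cubic bezier, stroke `#ff0000` → score (S572, F2240). Control points (SVG): P0=(145.166,22.768), P1=(136.121,-4.971), P2=(195.204,23.257), P3=(173.173,21.994); sampled at t=k/3. Machine vertices: (145.166,60.087) → (153.303,72.335) → (173.693,66.263) → (173.173,60.861). Open path.

**Shape 2** — `<path>` cubic bezier, stroke `#ff8800` → cut (S859, F829). Control points (SVG): P0=(184.020,25.748), P1=(209.680,39.760), P2=(211.078,40.962), P3=(190.009,19.050); sampled at t=k/3. Machine vertices: (184.020,57.107) → (201.659,47.747) → (203.523,49.216) → (190.009,63.805). Open path.

**Shape 3** — `<path>` regular polygon, stroke `#ff8800` → cut (S859, F829). Machine vertices: (248.097,60.112) → (251.135,48.050) → (240.602,41.433) → (231.054,49.406) → (235.687,60.950) → (248.097,60.112). Closed: final G1 returns to the first vertex.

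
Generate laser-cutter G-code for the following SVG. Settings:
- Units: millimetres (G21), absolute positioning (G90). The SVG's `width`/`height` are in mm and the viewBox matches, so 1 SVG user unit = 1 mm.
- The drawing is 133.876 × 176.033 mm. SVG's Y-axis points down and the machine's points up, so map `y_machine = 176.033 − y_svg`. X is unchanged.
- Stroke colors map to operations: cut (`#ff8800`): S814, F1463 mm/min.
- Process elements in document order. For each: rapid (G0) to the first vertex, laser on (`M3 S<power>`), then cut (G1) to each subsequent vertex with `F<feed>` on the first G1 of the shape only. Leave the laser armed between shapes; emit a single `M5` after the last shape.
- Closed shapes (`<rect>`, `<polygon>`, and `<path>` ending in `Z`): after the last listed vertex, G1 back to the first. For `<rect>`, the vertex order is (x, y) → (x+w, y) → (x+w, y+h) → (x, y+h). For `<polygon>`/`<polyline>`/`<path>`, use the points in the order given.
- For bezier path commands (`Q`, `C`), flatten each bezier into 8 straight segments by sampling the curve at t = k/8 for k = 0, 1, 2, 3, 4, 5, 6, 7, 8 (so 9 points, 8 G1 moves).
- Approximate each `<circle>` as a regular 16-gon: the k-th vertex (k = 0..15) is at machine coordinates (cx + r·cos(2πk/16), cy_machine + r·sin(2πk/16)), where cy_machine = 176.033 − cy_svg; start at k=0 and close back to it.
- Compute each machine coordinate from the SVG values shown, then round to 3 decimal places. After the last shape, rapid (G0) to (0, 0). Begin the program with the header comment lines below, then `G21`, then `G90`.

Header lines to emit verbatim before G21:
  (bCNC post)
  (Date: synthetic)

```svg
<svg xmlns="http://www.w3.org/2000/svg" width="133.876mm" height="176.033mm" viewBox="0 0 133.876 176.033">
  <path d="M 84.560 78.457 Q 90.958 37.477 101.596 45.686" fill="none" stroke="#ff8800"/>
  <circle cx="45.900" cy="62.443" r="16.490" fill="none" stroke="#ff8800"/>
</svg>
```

(bCNC post)
(Date: synthetic)
G21
G90
G0 X84.560 Y97.576
M3 S814
G1 X86.226 Y107.052 F1463
G1 X88.024 Y114.992
G1 X89.955 Y121.394
G1 X92.018 Y126.259
G1 X94.214 Y129.587
G1 X96.542 Y131.377
G1 X99.003 Y131.631
G1 X101.596 Y130.347
G0 X62.390 Y113.590
M3 S814
G1 X61.135 Y119.900 F1463
G1 X57.560 Y125.250
G1 X52.210 Y128.825
G1 X45.900 Y130.080
G1 X39.590 Y128.825
G1 X34.240 Y125.250
G1 X30.665 Y119.900
G1 X29.410 Y113.590
G1 X30.665 Y107.280
G1 X34.240 Y101.930
G1 X39.590 Y98.355
G1 X45.900 Y97.100
G1 X52.210 Y98.355
G1 X57.560 Y101.930
G1 X61.135 Y107.280
G1 X62.390 Y113.590
M5
G0 X0.000 Y0.000

viewBox `0 0 133.876 176.033` with mm width/height → 1 unit = 1 mm. Flip: y_m = 176.033 − y_svg.

**Shape 1** — `<path>` quadratic bezier, stroke `#ff8800` → cut (S814, F1463). Control points (SVG): P0=(84.560,78.457), P1=(90.958,37.477), P2=(101.596,45.686); sampled at t=k/8. Machine vertices: (84.560,97.576) → (86.226,107.052) → (88.024,114.992) → (89.955,121.394) → (92.018,126.259) → (94.214,129.587) → (96.542,131.377) → (99.003,131.631) → (101.596,130.347). Open path.

**Shape 2** — `<circle>` circle, stroke `#ff8800` → cut (S814, F1463). Machine vertices: (62.390,113.590) → (61.135,119.900) → (57.560,125.250) → (52.210,128.825) → (45.900,130.080) → (39.590,128.825) → (34.240,125.250) → (30.665,119.900) → (29.410,113.590) → (30.665,107.280) → (34.240,101.930) → (39.590,98.355) → (45.900,97.100) → (52.210,98.355) → (57.560,101.930) → (61.135,107.280) → (62.390,113.590). Closed: final G1 returns to the first vertex.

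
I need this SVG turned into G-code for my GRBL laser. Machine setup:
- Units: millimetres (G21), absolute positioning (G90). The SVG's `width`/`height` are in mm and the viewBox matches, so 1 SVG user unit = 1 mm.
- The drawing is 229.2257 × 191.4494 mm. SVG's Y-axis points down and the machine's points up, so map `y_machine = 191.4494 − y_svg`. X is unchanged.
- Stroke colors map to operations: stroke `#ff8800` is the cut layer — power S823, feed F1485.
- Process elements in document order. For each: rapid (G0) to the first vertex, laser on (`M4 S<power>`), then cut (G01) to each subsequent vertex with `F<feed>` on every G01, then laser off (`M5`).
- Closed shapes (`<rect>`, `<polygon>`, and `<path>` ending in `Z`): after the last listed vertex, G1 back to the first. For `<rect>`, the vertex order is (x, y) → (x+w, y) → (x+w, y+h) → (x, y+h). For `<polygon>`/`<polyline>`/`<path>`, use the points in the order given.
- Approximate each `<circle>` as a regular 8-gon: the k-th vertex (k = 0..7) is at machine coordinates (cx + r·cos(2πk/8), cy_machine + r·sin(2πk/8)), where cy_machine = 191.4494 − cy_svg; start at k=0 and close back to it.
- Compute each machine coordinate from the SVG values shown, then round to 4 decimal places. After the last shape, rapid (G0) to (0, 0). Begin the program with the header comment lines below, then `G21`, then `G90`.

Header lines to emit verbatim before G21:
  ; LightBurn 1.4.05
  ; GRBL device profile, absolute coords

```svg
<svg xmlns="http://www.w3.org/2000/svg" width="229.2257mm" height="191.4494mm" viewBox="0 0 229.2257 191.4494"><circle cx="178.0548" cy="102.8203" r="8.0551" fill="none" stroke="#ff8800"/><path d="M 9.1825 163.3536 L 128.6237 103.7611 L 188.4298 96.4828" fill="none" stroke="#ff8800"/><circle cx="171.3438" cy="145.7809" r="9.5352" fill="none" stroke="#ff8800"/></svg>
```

; LightBurn 1.4.05
; GRBL device profile, absolute coords
G21
G90
G0 X186.1099 Y88.6291
M4 S823
G01 X183.7506 Y94.3249 F1485
G01 X178.0548 Y96.6842 F1485
G01 X172.3590 Y94.3249 F1485
G01 X169.9997 Y88.6291 F1485
G01 X172.3590 Y82.9333 F1485
G01 X178.0548 Y80.5740 F1485
G01 X183.7506 Y82.9333 F1485
G01 X186.1099 Y88.6291 F1485
M5
G0 X9.1825 Y28.0958
M4 S823
G01 X128.6237 Y87.6883 F1485
G01 X188.4298 Y94.9666 F1485
M5
G0 X180.8790 Y45.6685
M4 S823
G01 X178.0862 Y52.4109 F1485
G01 X171.3438 Y55.2037 F1485
G01 X164.6014 Y52.4109 F1485
G01 X161.8086 Y45.6685 F1485
G01 X164.6014 Y38.9261 F1485
G01 X171.3438 Y36.1333 F1485
G01 X178.0862 Y38.9261 F1485
G01 X180.8790 Y45.6685 F1485
M5
G0 X0.0000 Y0.0000

1 u = 1 mm; y_m = 191.4494 − y.

[1] `<circle>` circle, #ff8800→cut S823 F1485: (186.1099,88.6291) → (183.7506,94.3249) → (178.0548,96.6842) → (172.3590,94.3249) → (169.9997,88.6291) → (172.3590,82.9333) → (178.0548,80.5740) → (183.7506,82.9333) → (186.1099,88.6291) (closed)

[2] `<path>` open polyline, #ff8800→cut S823 F1485: (9.1825,28.0958) → (128.6237,87.6883) → (188.4298,94.9666)

[3] `<circle>` circle, #ff8800→cut S823 F1485: (180.8790,45.6685) → (178.0862,52.4109) → (171.3438,55.2037) → (164.6014,52.4109) → (161.8086,45.6685) → (164.6014,38.9261) → (171.3438,36.1333) → (178.0862,38.9261) → (180.8790,45.6685) (closed)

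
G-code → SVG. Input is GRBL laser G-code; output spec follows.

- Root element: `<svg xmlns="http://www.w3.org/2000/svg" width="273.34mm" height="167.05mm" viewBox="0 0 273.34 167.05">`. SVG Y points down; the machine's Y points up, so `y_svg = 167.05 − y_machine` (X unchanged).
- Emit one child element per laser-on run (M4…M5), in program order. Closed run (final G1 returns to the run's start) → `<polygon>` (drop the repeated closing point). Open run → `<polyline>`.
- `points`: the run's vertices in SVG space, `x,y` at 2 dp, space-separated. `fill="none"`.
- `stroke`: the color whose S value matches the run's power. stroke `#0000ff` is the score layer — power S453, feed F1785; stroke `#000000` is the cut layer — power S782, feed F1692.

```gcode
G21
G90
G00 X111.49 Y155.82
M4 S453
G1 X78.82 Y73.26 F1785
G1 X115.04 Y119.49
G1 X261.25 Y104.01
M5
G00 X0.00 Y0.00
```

<svg xmlns="http://www.w3.org/2000/svg" width="273.34mm" height="167.05mm" viewBox="0 0 273.34 167.05">
  <polyline points="111.49,11.23 78.82,93.79 115.04,47.56 261.25,63.04" fill="none" stroke="#0000ff"/>
</svg>

Machine Y-up, SVG Y-down with viewBox height 167.05, so y_svg = 167.05 − y_machine; X carries over. Every run uses S453, so all elements get stroke `#0000ff` (score).

Run 1: The run is open, so emit a `<polyline>` with points (Y-flipped): 111.49,11.23 78.82,93.79 115.04,47.56 261.25,63.04.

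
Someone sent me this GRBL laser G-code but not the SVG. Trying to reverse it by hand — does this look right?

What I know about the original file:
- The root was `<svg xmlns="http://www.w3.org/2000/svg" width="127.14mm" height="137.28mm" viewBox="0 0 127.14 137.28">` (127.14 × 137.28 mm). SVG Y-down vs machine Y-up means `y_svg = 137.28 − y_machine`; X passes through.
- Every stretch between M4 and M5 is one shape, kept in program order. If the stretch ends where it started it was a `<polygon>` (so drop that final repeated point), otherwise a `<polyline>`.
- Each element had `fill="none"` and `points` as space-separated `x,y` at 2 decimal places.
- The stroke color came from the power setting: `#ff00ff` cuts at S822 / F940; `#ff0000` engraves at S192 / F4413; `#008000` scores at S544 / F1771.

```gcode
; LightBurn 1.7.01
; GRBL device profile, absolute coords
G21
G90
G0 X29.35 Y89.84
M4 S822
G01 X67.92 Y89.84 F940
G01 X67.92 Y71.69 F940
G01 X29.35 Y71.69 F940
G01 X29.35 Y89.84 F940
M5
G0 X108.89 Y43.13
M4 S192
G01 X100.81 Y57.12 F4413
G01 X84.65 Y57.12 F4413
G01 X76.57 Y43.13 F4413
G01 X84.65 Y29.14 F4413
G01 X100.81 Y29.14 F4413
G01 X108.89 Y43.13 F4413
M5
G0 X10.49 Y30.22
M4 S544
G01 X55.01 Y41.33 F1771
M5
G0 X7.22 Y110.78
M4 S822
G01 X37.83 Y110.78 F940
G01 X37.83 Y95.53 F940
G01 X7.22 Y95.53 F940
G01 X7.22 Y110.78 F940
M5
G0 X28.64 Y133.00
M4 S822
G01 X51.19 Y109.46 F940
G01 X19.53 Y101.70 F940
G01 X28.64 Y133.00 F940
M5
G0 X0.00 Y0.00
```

<svg xmlns="http://www.w3.org/2000/svg" width="127.14mm" height="137.28mm" viewBox="0 0 127.14 137.28">
  <polygon points="29.35,47.44 67.92,47.44 67.92,65.59 29.35,65.59" fill="none" stroke="#ff00ff"/>
  <polygon points="108.89,94.15 100.81,80.16 84.65,80.16 76.57,94.15 84.65,108.14 100.81,108.14" fill="none" stroke="#ff0000"/>
  <polyline points="10.49,107.06 55.01,95.95" fill="none" stroke="#008000"/>
  <polygon points="7.22,26.50 37.83,26.50 37.83,41.75 7.22,41.75" fill="none" stroke="#ff00ff"/>
  <polygon points="28.64,4.28 51.19,27.82 19.53,35.58" fill="none" stroke="#ff00ff"/>
</svg>

y_svg = 137.28 − y_m.

[1] S822→`#ff00ff` (cut); closed run; points: 29.35,47.44 67.92,47.44 67.92,65.59 29.35,65.59

[2] S192→`#ff0000` (engrave); closed run; points: 108.89,94.15 100.81,80.16 84.65,80.16 76.57,94.15 84.65,108.14 100.81,108.14

[3] S544→`#008000` (score); open run; points: 10.49,107.06 55.01,95.95

[4] S822→`#ff00ff` (cut); closed run; points: 7.22,26.50 37.83,26.50 37.83,41.75 7.22,41.75

[5] S822→`#ff00ff` (cut); closed run; points: 28.64,4.28 51.19,27.82 19.53,35.58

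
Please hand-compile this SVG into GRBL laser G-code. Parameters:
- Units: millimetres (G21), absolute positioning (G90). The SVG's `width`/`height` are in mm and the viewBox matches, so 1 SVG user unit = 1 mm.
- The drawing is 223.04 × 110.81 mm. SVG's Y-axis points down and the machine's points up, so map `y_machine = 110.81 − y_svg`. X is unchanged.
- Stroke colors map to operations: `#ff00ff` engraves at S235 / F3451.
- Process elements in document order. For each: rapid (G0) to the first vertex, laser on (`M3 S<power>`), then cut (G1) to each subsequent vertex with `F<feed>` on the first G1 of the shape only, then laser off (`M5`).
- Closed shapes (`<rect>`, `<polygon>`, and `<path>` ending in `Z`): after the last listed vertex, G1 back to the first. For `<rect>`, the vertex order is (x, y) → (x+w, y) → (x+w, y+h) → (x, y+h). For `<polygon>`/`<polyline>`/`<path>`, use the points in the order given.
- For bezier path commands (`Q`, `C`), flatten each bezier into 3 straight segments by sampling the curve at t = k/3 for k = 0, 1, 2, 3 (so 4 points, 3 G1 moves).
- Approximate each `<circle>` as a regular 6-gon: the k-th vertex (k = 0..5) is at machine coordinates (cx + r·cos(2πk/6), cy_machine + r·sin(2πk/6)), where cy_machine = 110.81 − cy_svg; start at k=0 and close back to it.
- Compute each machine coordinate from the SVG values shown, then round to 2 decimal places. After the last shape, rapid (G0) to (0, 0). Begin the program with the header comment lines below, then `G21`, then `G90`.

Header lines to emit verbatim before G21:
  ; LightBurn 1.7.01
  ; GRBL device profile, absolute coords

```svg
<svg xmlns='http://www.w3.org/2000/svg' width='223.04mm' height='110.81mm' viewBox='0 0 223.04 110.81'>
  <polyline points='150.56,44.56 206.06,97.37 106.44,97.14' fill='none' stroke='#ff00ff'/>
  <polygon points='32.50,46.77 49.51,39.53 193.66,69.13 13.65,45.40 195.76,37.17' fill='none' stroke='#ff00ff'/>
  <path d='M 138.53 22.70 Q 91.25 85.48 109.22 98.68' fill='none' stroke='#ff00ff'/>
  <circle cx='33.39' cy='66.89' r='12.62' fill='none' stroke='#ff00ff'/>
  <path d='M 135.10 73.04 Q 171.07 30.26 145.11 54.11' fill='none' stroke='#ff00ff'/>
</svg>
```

; LightBurn 1.7.01
; GRBL device profile, absolute coords
G21
G90
G0 X150.56 Y66.25
M3 S235
G1 X206.06 Y13.44 F3451
G1 X106.44 Y13.67
M5
G0 X32.50 Y64.04
M3 S235
G1 X49.51 Y71.28 F3451
G1 X193.66 Y41.68
G1 X13.65 Y65.41
G1 X195.76 Y73.64
G1 X32.50 Y64.04
M5
G0 X138.53 Y88.11
M3 S235
G1 X114.26 Y51.77 F3451
G1 X104.49 Y26.44
G1 X109.22 Y12.13
M5
G0 X46.01 Y43.92
M3 S235
G1 X39.70 Y54.85 F3451
G1 X27.08 Y54.85
G1 X20.77 Y43.92
G1 X27.08 Y32.99
G1 X39.70 Y32.99
G1 X46.01 Y43.92
M5
G0 X135.10 Y37.77
M3 S235
G1 X152.20 Y58.89 F3451
G1 X155.54 Y65.20
G1 X145.11 Y56.70
M5
G0 X0.00 Y0.00

viewBox `0 0 223.04 110.81` with mm width/height → 1 unit = 1 mm. Flip: y_m = 110.81 − y_svg.

**Shape 1** — `<polyline>` open polyline, stroke `#ff00ff` → engrave (S235, F3451). Machine vertices: (150.56,66.25) → (206.06,13.44) → (106.44,13.67). Open path.

**Shape 2** — `<polygon>` closed polygon, stroke `#ff00ff` → engrave (S235, F3451). Machine vertices: (32.50,64.04) → (49.51,71.28) → (193.66,41.68) → (13.65,65.41) → (195.76,73.64) → (32.50,64.04). Closed: final G1 returns to the first vertex.

**Shape 3** — `<path>` quadratic bezier, stroke `#ff00ff` → engrave (S235, F3451). Control points (SVG): P0=(138.53,22.70), P1=(91.25,85.48), P2=(109.22,98.68); sampled at t=k/3. Machine vertices: (138.53,88.11) → (114.26,51.77) → (104.49,26.44) → (109.22,12.13). Open path.

**Shape 4** — `<circle>` circle, stroke `#ff00ff` → engrave (S235, F3451). Machine vertices: (46.01,43.92) → (39.70,54.85) → (27.08,54.85) → (20.77,43.92) → (27.08,32.99) → (39.70,32.99) → (46.01,43.92). Closed: final G1 returns to the first vertex.

**Shape 5** — `<path>` quadratic bezier, stroke `#ff00ff` → engrave (S235, F3451). Control points (SVG): P0=(135.10,73.04), P1=(171.07,30.26), P2=(145.11,54.11); sampled at t=k/3. Machine vertices: (135.10,37.77) → (152.20,58.89) → (155.54,65.20) → (145.11,56.70). Open path.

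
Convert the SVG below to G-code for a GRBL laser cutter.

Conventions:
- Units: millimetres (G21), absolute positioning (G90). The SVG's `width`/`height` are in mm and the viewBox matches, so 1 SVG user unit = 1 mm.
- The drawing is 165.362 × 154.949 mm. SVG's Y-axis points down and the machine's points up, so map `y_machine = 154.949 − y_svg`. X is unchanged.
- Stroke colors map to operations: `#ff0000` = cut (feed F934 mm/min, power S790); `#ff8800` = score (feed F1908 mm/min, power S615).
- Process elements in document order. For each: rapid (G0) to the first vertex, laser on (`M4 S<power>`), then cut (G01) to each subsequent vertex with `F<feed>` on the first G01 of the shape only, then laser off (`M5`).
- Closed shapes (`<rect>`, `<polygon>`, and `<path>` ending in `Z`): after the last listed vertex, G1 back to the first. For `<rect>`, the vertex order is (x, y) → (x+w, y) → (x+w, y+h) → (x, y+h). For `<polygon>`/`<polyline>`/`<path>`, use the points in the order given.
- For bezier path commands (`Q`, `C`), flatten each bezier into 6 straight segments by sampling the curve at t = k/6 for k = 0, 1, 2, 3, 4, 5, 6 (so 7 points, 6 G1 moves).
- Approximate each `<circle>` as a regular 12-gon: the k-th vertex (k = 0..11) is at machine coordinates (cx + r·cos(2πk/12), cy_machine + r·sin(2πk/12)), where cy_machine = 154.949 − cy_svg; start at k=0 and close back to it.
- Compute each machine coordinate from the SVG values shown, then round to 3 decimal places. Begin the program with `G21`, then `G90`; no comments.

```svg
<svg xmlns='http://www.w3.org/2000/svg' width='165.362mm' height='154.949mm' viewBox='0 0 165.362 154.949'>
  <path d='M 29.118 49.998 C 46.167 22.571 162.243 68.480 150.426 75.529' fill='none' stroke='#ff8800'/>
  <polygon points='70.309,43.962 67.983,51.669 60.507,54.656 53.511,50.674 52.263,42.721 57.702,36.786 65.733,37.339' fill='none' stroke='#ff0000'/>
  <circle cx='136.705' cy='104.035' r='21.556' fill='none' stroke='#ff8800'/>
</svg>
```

Since the viewBox matches the mm dimensions, user units are millimetres directly. The only transform is the Y-flip y_m = 154.949 − y_svg.

Shape 1 is a cubic bezier drawn with `<path>`. Its stroke #ff8800 means score at S615, F1908. After flipping Y the toolpath is (29.118,104.951) → (44.844,113.073) → (70.772,112.088) → (100.597,105.114) → (128.016,95.267) → (146.727,85.663) → (150.426,79.420).

Shape 2 is a regular polygon drawn with `<polygon>`. Its stroke #ff0000 means cut at S790, F934. After flipping Y the toolpath is (70.309,110.987) → (67.983,103.280) → (60.507,100.293) → (53.511,104.275) → (52.263,112.228) → (57.702,118.163) → (65.733,117.610) → (70.309,110.987), returning to the start.

Shape 3 is a circle drawn with `<circle>`. Its stroke #ff8800 means score at S615, F1908. After flipping Y the toolpath is (158.261,50.914) → (155.373,61.692) → (147.483,69.582) → (136.705,72.470) → (125.927,69.582) → (118.037,61.692) → (115.149,50.914) → (118.037,40.136) → (125.927,32.246) → (136.705,29.358) → (147.483,32.246) → (155.373,40.136) → (158.261,50.914), returning to the start.

G21
G90
G0 X29.118 Y104.951
M4 S615
G01 X44.844 Y113.073 F1908
G01 X70.772 Y112.088
G01 X100.597 Y105.114
G01 X128.016 Y95.267
G01 X146.727 Y85.663
G01 X150.426 Y79.420
M5
G0 X70.309 Y110.987
M4 S790
G01 X67.983 Y103.280 F934
G01 X60.507 Y100.293
G01 X53.511 Y104.275
G01 X52.263 Y112.228
G01 X57.702 Y118.163
G01 X65.733 Y117.610
G01 X70.309 Y110.987
M5
G0 X158.261 Y50.914
M4 S615
G01 X155.373 Y61.692 F1908
G01 X147.483 Y69.582
G01 X136.705 Y72.470
G01 X125.927 Y69.582
G01 X118.037 Y61.692
G01 X115.149 Y50.914
G01 X118.037 Y40.136
G01 X125.927 Y32.246
G01 X136.705 Y29.358
G01 X147.483 Y32.246
G01 X155.373 Y40.136
G01 X158.261 Y50.914
M5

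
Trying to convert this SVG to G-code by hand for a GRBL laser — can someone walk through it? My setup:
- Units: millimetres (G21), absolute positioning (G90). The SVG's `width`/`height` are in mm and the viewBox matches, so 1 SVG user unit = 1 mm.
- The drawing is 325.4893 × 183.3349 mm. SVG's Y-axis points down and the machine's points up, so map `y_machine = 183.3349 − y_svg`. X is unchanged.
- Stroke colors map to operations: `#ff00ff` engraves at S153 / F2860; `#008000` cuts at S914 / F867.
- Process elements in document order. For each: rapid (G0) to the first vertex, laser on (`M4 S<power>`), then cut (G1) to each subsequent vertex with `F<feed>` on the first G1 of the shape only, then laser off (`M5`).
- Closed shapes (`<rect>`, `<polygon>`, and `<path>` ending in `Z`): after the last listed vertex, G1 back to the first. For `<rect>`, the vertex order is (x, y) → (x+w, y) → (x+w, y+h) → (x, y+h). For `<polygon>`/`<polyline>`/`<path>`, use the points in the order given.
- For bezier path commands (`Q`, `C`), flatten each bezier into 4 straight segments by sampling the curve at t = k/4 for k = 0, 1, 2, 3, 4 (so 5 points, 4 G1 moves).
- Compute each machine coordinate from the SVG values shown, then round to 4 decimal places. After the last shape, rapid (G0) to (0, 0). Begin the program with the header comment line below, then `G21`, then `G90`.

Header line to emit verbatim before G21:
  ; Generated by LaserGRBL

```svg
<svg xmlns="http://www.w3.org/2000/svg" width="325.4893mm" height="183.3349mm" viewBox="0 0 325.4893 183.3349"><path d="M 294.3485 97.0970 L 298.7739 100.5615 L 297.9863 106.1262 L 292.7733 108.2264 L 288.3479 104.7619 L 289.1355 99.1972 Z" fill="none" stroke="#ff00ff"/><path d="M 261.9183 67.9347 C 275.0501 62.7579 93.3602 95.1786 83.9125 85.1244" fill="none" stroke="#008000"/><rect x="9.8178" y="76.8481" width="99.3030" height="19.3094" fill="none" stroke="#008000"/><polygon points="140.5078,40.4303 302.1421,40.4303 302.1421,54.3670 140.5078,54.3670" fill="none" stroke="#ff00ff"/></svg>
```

; Generated by LaserGRBL
G21
G90
G0 X294.3485 Y86.2379
M4 S153
G1 X298.7739 Y82.7734 F2860
G1 X297.9863 Y77.2087
G1 X292.7733 Y75.1085
G1 X288.3479 Y78.5730
G1 X289.1355 Y84.1377
G1 X294.3485 Y86.2379
M5
G0 X261.9183 Y115.4002
M4 S914
G1 X240.9735 Y113.4844 F867
G1 X181.3827 Y104.9763
G1 X117.5583 Y97.3828
G1 X83.9125 Y98.2105
M5
G0 X9.8178 Y106.4868
M4 S914
G1 X109.1208 Y106.4868 F867
G1 X109.1208 Y87.1774
G1 X9.8178 Y87.1774
G1 X9.8178 Y106.4868
M5
G0 X140.5078 Y142.9046
M4 S153
G1 X302.1421 Y142.9046 F2860
G1 X302.1421 Y128.9679
G1 X140.5078 Y128.9679
G1 X140.5078 Y142.9046
M5
G0 X0.0000 Y0.0000

Since the viewBox matches the mm dimensions, user units are millimetres directly. The only transform is the Y-flip y_m = 183.3349 − y_svg.

Shape 1 is a regular polygon drawn with `<path>`. Its stroke #ff00ff means engrave at S153, F2860. After flipping Y the toolpath is (294.3485,86.2379) → (298.7739,82.7734) → (297.9863,77.2087) → (292.7733,75.1085) → (288.3479,78.5730) → (289.1355,84.1377) → (294.3485,86.2379), returning to the start.

Shape 2 is a cubic bezier drawn with `<path>`. Its stroke #008000 means cut at S914, F867. After flipping Y the toolpath is (261.9183,115.4002) → (240.9735,113.4844) → (181.3827,104.9763) → (117.5583,97.3828) → (83.9125,98.2105).

Shape 3 is a rectangle drawn with `<rect>`. Its stroke #008000 means cut at S914, F867. After flipping Y the toolpath is (9.8178,106.4868) → (109.1208,106.4868) → (109.1208,87.1774) → (9.8178,87.1774) → (9.8178,106.4868), returning to the start.

Shape 4 is a rectangle drawn with `<polygon>`. Its stroke #ff00ff means engrave at S153, F2860. After flipping Y the toolpath is (140.5078,142.9046) → (302.1421,142.9046) → (302.1421,128.9679) → (140.5078,128.9679) → (140.5078,142.9046), returning to the start.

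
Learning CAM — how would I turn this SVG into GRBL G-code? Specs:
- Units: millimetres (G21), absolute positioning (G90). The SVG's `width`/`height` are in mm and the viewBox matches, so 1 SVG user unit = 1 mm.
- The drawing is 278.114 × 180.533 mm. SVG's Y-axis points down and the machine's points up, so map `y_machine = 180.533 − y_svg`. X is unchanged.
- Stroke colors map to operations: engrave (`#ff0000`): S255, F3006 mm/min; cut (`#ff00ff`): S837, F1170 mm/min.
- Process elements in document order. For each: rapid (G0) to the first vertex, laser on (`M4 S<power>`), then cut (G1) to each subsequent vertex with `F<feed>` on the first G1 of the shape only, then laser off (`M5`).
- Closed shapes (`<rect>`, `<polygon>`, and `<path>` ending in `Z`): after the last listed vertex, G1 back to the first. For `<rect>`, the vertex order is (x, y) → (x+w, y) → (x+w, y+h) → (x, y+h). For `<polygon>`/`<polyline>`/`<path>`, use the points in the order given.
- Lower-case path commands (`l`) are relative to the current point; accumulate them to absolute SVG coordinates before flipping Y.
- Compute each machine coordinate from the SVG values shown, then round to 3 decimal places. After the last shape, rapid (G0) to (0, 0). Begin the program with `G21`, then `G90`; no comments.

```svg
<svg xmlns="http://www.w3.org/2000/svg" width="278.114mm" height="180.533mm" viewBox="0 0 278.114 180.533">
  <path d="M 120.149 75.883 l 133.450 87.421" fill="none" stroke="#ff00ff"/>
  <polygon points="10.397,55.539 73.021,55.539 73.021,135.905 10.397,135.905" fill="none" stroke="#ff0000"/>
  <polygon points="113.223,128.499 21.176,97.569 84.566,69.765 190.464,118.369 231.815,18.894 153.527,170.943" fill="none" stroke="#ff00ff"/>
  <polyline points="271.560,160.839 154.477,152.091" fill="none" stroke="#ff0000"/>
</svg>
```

Since the viewBox matches the mm dimensions, user units are millimetres directly. The only transform is the Y-flip y_m = 180.533 − y_svg.

Shape 1 is a line segment drawn with `<path>`. Its stroke #ff00ff means cut at S837, F1170. After flipping Y the toolpath is (120.149,104.650) → (253.599,17.229).

Shape 2 is a rectangle drawn with `<polygon>`. Its stroke #ff0000 means engrave at S255, F3006. After flipping Y the toolpath is (10.397,124.994) → (73.021,124.994) → (73.021,44.628) → (10.397,44.628) → (10.397,124.994), returning to the start.

Shape 3 is a closed polygon drawn with `<polygon>`. Its stroke #ff00ff means cut at S837, F1170. After flipping Y the toolpath is (113.223,52.034) → (21.176,82.964) → (84.566,110.768) → (190.464,62.164) → (231.815,161.639) → (153.527,9.590) → (113.223,52.034), returning to the start.

Shape 4 is a line segment drawn with `<polyline>`. Its stroke #ff0000 means engrave at S255, F3006. After flipping Y the toolpath is (271.560,19.694) → (154.477,28.442).

G21
G90
G0 X120.149 Y104.650
M4 S837
G1 X253.599 Y17.229 F1170
M5
G0 X10.397 Y124.994
M4 S255
G1 X73.021 Y124.994 F3006
G1 X73.021 Y44.628
G1 X10.397 Y44.628
G1 X10.397 Y124.994
M5
G0 X113.223 Y52.034
M4 S837
G1 X21.176 Y82.964 F1170
G1 X84.566 Y110.768
G1 X190.464 Y62.164
G1 X231.815 Y161.639
G1 X153.527 Y9.590
G1 X113.223 Y52.034
M5
G0 X271.560 Y19.694
M4 S255
G1 X154.477 Y28.442 F3006
M5
G0 X0.000 Y0.000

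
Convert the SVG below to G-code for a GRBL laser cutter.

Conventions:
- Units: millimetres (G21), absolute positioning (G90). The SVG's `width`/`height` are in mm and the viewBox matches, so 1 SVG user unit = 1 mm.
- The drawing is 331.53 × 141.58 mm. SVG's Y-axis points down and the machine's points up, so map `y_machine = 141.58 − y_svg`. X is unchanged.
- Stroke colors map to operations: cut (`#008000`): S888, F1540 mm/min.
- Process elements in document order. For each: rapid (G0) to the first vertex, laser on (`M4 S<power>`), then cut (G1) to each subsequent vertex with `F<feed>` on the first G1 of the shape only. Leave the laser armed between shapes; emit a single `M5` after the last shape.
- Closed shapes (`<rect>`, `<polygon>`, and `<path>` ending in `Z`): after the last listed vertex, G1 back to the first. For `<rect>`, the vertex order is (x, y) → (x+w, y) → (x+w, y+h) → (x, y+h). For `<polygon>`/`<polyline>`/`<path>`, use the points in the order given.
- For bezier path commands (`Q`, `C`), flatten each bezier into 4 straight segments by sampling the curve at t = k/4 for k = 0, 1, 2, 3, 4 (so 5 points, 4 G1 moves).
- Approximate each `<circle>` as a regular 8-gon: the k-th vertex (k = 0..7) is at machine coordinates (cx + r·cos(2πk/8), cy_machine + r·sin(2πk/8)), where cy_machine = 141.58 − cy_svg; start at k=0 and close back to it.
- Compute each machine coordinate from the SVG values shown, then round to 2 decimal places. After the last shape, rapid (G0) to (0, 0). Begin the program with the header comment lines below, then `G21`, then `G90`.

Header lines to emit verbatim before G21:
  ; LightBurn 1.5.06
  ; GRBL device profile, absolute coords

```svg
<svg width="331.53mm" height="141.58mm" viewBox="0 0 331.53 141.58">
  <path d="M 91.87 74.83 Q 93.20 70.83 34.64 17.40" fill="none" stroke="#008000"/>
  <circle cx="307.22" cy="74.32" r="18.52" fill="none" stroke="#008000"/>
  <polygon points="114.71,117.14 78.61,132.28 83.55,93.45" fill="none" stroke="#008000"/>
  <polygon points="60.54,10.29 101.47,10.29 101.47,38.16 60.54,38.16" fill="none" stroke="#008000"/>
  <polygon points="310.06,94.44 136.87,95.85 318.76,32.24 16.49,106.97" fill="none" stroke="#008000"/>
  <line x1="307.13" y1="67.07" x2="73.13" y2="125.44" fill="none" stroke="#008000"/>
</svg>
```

1 u = 1 mm; y_m = 141.58 − y.

[1] `<path>` quadratic bezier, #008000→cut S888 F1540: (91.87,66.75) → (88.79,71.84) → (78.23,83.11) → (60.18,100.55) → (34.64,124.18)

[2] `<circle>` circle, #008000→cut S888 F1540: (325.74,67.26) → (320.32,80.36) → (307.22,85.78) → (294.12,80.36) → (288.70,67.26) → (294.12,54.16) → (307.22,48.74) → (320.32,54.16) → (325.74,67.26) (closed)

[3] `<polygon>` regular polygon, #008000→cut S888 F1540: (114.71,24.44) → (78.61,9.30) → (83.55,48.13) → (114.71,24.44) (closed)

[4] `<polygon>` rectangle, #008000→cut S888 F1540: (60.54,131.29) → (101.47,131.29) → (101.47,103.42) → (60.54,103.42) → (60.54,131.29) (closed)

[5] `<polygon>` closed polygon, #008000→cut S888 F1540: (310.06,47.14) → (136.87,45.73) → (318.76,109.34) → (16.49,34.61) → (310.06,47.14) (closed)

[6] `<line>` line segment, #008000→cut S888 F1540: (307.13,74.51) → (73.13,16.14)

; LightBurn 1.5.06
; GRBL device profile, absolute coords
G21
G90
G0 X91.87 Y66.75
M4 S888
G1 X88.79 Y71.84 F1540
G1 X78.23 Y83.11
G1 X60.18 Y100.55
G1 X34.64 Y124.18
G0 X325.74 Y67.26
M4 S888
G1 X320.32 Y80.36 F1540
G1 X307.22 Y85.78
G1 X294.12 Y80.36
G1 X288.70 Y67.26
G1 X294.12 Y54.16
G1 X307.22 Y48.74
G1 X320.32 Y54.16
G1 X325.74 Y67.26
G0 X114.71 Y24.44
M4 S888
G1 X78.61 Y9.30 F1540
G1 X83.55 Y48.13
G1 X114.71 Y24.44
G0 X60.54 Y131.29
M4 S888
G1 X101.47 Y131.29 F1540
G1 X101.47 Y103.42
G1 X60.54 Y103.42
G1 X60.54 Y131.29
G0 X310.06 Y47.14
M4 S888
G1 X136.87 Y45.73 F1540
G1 X318.76 Y109.34
G1 X16.49 Y34.61
G1 X310.06 Y47.14
G0 X307.13 Y74.51
M4 S888
G1 X73.13 Y16.14 F1540
M5
G0 X0.00 Y0.00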